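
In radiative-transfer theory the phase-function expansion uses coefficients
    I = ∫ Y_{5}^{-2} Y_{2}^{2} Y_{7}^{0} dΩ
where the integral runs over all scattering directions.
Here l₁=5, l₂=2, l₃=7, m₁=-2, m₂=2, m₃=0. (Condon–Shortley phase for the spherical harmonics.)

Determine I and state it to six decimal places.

0.067042

Rules hold: Σm=0, L=14 even, 3≤7≤7.
N = 11·5·15 = 825
Δ = 0!·10!·4!/15! = 1/15015
Racah Σ t=0..0: t=0:+1/57600 = 1/57600
⇒ 3j(5 2 7; 0 0 0)² = 21/715, sgn -1
Racah Σ t=0..0: t=0:+1/725760 = 1/725760
⇒ 3j(5 2 7; -2 2 0)² = 1/429, sgn -1
4πI² = N·(3j₀)²·(3jₘ)² = 105/1859
I = +1·√(0.056482/4π) = 0.06704247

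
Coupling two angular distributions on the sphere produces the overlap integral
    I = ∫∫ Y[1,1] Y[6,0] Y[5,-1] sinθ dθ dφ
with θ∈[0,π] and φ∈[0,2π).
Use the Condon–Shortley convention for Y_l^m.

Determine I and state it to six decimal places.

m-sum 0 ✓  L=12 even ✓  5≤5≤7 ✓
Π(2lᵢ+1) = 3×13×11 = 429
triangle coeff Δ(1,6,5) = 1/858
Σ_t [1,1]: t=1:−1/14400 = -1/14400
(3j)²=6/143 [(1 6 5; 0 0 0)], sign=+1
Σ_t [0,0]: t=0:+1/34560 = 1/34560
(3j)²=5/286 [(1 6 5; 1 0 -1)], sign=+1
⇒ 4πI² = 45/143
I = (+1)√(45/143/(4π)) = 0.15824621

0.158246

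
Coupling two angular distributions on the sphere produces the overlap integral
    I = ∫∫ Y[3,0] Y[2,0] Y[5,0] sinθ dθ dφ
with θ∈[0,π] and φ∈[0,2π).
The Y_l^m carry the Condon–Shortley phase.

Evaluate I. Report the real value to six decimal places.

0.239615

Rules hold: Σm=0, L=10 even, 1≤5≤5.
N = 7·5·11 = 385
Δ = 0!·6!·4!/11! = 1/2310
Racah Σ t=0..0: t=0:+1/144 = 1/144
⇒ 3j(3 2 5; 0 0 0)² = 10/231, sgn -1
(m-triple is (0,0,0) — same symbol as above.)
4πI² = N·(3j₀)²·(3jₘ)² = 500/693
I = +1·√(0.721501/4π) = 0.23961470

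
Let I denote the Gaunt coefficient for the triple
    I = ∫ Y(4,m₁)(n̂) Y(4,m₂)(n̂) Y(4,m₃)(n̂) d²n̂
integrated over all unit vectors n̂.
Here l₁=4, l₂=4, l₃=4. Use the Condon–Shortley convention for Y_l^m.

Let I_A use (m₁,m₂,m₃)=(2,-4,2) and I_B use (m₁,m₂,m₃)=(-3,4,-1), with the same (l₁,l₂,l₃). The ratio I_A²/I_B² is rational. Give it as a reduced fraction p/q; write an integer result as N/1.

Same 4,4,4: normalisation and zero-m 3j drop out of the ratio.
A: Δ: 4! 4! 4! / 13! → 1/450450; sum: t=0:+1/2304 = 1/2304; 3j²(4 4 4; 2 -4 2) = Δ·Π!·Σ² = 5/143  (sign +1)
B: Δ: 4! 4! 4! / 13! → 1/450450; sum: t=4:+1/3456 = 1/3456; 3j²(4 4 4; -3 4 -1) = Δ·Π!·Σ² = 35/1287  (sign -1)
I_A²/I_B² = (5/143)/(35/1287) = 9/7

9/7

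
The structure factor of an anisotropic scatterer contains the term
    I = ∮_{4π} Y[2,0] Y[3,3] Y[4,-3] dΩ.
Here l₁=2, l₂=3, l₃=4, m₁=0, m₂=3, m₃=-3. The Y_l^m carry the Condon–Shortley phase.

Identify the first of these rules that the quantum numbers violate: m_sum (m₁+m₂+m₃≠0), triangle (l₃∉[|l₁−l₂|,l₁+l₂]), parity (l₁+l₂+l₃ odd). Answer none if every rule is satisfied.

m₁+m₂+m₃ = 0 + 3 − 3 = 0  ✓
triangle: |2−3|=1 ≤ l₃=4 ≤ 2+3=5  ✓
parity: l₁+l₂+l₃ = 9 is odd  ✗

parity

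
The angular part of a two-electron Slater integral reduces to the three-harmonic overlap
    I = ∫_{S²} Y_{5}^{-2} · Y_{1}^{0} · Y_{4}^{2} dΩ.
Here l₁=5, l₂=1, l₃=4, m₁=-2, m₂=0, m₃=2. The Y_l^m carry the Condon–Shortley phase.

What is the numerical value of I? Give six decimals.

0.225034

Rules hold: Σm=0, L=10 even, 4≤4≤6.
N = 11·3·9 = 297
Δ = 2!·8!·0!/11! = 1/495
Racah Σ t=1..1: t=1:−1/576 = -1/576
⇒ 3j(5 1 4; 0 0 0)² = 5/99, sgn -1
Racah Σ t=1..1: t=1:−1/1440 = -1/1440
⇒ 3j(5 1 4; -2 0 2)² = 7/165, sgn -1
4πI² = N·(3j₀)²·(3jₘ)² = 7/11
I = +1·√(0.636364/4π) = 0.22503380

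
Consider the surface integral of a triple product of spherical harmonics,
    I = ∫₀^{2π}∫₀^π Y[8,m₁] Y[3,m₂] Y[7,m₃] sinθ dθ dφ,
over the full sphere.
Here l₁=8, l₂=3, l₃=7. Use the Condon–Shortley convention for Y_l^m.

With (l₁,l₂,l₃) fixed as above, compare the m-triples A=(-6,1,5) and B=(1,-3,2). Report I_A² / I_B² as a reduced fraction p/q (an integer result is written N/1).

52/405

Shared (l₁,l₂,l₃)=(8,3,7): N and (l;000)² cancel in I_A²/I_B².
A: Δ = 4!·12!·2!/19! = 1/5290740; Racah Σ t=2..4: t=2:+1/3832012800 t=3:−1/239500800 t=4:+1/348364800 = -1/958003200; ⇒ 3j(8 3 7; -6 1 5)² = 8/4845, sgn -1
B: Δ = 4!·12!·2!/19! = 1/5290740; Racah Σ t=0..0: t=0:+1/29030400 = 1/29030400; ⇒ 3j(8 3 7; 1 -3 2)² = 54/4199, sgn -1
I_A²/I_B² = (8/4845)/(54/4199) = 52/405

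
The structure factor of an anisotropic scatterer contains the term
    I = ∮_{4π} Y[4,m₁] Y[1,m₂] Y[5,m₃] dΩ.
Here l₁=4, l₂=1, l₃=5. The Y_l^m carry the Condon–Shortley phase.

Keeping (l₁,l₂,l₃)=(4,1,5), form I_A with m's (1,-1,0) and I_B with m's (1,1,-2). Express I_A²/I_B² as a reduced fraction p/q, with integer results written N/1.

Shared (l₁,l₂,l₃)=(4,1,5): N and (l;000)² cancel in I_A²/I_B².
A: Δ = 0!·8!·2!/11! = 1/495; Racah Σ t=0..0: t=0:+1/1440 = 1/1440; ⇒ 3j(4 1 5; 1 -1 0)² = 2/99, sgn -1
B: Δ = 0!·8!·2!/11! = 1/495; Racah Σ t=0..0: t=0:+1/1440 = 1/1440; ⇒ 3j(4 1 5; 1 1 -2)² = 7/165, sgn -1
I_A²/I_B² = (2/99)/(7/165) = 10/21

10/21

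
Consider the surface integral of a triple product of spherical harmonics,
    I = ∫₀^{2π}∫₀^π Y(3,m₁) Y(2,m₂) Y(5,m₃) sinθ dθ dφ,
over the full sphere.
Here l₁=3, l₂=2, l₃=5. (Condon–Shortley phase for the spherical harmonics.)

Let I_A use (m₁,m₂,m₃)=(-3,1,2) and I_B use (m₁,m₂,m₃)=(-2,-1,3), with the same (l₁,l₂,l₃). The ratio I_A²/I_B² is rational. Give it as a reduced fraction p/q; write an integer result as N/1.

1/16

Shared (l₁,l₂,l₃)=(3,2,5): N and (l;000)² cancel in I_A²/I_B².
A: Δ = 0!·6!·4!/11! = 1/2310; Racah Σ t=0..0: t=0:+1/4320 = 1/4320; ⇒ 3j(3 2 5; -3 1 2)² = 1/330, sgn -1
B: Δ = 0!·6!·4!/11! = 1/2310; Racah Σ t=0..0: t=0:+1/720 = 1/720; ⇒ 3j(3 2 5; -2 -1 3)² = 8/165, sgn +1
I_A²/I_B² = (1/330)/(8/165) = 1/16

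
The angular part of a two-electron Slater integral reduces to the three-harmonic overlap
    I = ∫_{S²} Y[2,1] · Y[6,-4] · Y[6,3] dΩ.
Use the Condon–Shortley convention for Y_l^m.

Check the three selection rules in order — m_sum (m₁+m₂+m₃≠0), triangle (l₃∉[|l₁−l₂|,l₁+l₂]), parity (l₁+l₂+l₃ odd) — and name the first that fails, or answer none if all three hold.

azimuthal sum: 1 − 4 + 3 = 0  ✓
4 ≤ 6 ≤ 8 (triangle on l)  ✓
L = 2 + 6 + 6 = 14 (even)  ✓

none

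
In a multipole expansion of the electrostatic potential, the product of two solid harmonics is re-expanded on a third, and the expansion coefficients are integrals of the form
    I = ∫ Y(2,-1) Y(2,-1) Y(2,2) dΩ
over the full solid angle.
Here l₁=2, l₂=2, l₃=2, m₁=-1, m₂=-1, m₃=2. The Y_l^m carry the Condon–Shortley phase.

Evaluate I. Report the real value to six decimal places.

0.220728

Checks pass: Σm=0; 6 even; l₃=2∈[0,4].
(2·2+1)(2·2+1)(2·2+1) = 125
Δ: 2! 2! 2! / 7! → 1/630
sum: t=0:+1/8 t=1:−1/1 t=2:+1/8 = -3/4
3j²(2 2 2; 0 0 0) = Δ·Π!·Σ² = 2/35  (sign -1)
sum: t=1:−1/4 = -1/4
3j²(2 2 2; -1 -1 2) = Δ·Π!·Σ² = 3/35  (sign -1)
combine: 4πI² = 125·2/35·3/35 = 30/49
take √, sign +1: I = 0.22072812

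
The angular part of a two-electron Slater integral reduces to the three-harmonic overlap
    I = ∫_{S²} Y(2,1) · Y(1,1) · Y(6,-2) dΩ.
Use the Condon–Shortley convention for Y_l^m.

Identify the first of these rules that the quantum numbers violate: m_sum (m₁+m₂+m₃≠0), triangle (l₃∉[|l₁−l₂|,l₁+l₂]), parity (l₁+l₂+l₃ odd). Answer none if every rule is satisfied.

triangle

m₁+m₂+m₃ = 1 + 1 − 2 = 0  ✓
triangle: |2−1|=1 ≤ l₃=6 ≤ 2+1=3  ✗
parity: l₁+l₂+l₃ = 9 is odd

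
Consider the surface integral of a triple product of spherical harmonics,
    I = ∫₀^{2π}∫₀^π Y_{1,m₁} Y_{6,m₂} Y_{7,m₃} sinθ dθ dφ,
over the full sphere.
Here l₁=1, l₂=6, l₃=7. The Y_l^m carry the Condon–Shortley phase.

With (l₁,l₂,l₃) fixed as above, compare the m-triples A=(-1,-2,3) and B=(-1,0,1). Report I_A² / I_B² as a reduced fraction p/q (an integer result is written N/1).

Same 1,6,7: normalisation and zero-m 3j drop out of the ratio.
A: Δ: 0! 2! 12! / 15! → 1/1365; sum: t=0:+1/1935360 = 1/1935360; 3j²(1 6 7; -1 -2 3) = Δ·Π!·Σ² = 3/91  (sign +1)
B: Δ: 0! 2! 12! / 15! → 1/1365; sum: t=0:+1/1036800 = 1/1036800; 3j²(1 6 7; -1 0 1) = Δ·Π!·Σ² = 4/195  (sign +1)
I_A²/I_B² = (3/91)/(4/195) = 45/28

45/28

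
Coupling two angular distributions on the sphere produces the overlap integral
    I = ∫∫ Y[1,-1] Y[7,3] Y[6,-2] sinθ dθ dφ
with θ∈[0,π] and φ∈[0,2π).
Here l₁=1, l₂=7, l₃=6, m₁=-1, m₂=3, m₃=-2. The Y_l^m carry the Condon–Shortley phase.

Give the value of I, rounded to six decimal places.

-0.234717

Checks pass: Σm=0; 14 even; l₃=6∈[6,8].
(2·1+1)(2·7+1)(2·6+1) = 585
Δ: 2! 0! 12! / 15! → 1/1365
sum: t=1:−1/518400 = -1/518400
3j²(1 7 6; 0 0 0) = Δ·Π!·Σ² = 7/195  (sign -1)
sum: t=2:+1/1935360 = 1/1935360
3j²(1 7 6; -1 3 -2) = Δ·Π!·Σ² = 3/91  (sign +1)
combine: 4πI² = 585·7/195·3/91 = 9/13
take √, sign -1: I = -0.23471705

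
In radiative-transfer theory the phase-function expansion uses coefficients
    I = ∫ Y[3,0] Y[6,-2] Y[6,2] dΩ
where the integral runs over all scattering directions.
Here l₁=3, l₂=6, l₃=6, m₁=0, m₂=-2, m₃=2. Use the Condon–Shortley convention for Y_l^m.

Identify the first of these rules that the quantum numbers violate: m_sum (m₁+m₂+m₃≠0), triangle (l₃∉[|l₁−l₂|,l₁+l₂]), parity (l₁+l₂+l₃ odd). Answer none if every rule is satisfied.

parity

Σmᵢ = 0  ✓
l₃∈[|l₁−l₂|,l₁+l₂]=[3,9], have l₃=6  ✓
Σlᵢ = 15 ⇒ odd  ✗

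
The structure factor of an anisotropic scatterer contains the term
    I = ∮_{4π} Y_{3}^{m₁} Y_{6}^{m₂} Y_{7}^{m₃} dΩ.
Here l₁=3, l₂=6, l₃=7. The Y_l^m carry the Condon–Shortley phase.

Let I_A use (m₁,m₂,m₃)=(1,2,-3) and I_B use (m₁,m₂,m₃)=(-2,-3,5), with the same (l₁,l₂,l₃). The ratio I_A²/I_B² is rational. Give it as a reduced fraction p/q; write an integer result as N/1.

2048/1375

l's match ⇒ only the (l;m) 3-j factors differ between A and B.
A: triangle coeff Δ(3,6,7) = 1/2042040; Σ_t [0,2]: t=0:+1/645120 t=1:−1/181440 t=2:+1/829440 = -1/362880; (3j)²=256/17017 [(3 6 7; 1 2 -3)], sign=-1
B: triangle coeff Δ(3,6,7) = 1/2042040; Σ_t [1,2]: t=1:−1/1935360 t=2:+1/4354560 = -1/3483648; (3j)²=125/12376 [(3 6 7; -2 -3 5)], sign=-1
I_A²/I_B² = (256/17017)/(125/12376) = 2048/1375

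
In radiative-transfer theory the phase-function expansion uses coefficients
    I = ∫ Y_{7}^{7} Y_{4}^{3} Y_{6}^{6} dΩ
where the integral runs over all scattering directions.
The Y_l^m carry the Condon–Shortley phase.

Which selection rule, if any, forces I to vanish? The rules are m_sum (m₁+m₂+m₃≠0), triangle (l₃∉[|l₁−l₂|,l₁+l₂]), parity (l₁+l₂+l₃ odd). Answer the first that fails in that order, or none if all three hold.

m_sum

Σmᵢ = 16  ✗
l₃∈[|l₁−l₂|,l₁+l₂]=[3,11], have l₃=6
Σlᵢ = 17 ⇒ odd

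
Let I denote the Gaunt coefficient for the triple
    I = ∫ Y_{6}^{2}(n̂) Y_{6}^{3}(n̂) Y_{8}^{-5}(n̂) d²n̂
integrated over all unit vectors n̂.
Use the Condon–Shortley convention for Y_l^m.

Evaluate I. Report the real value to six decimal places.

m-sum 0 ✓  L=20 even ✓  0≤8≤12 ✓
Π(2lᵢ+1) = 13×13×17 = 2873
triangle coeff Δ(6,6,8) = 1/1309458150
Σ_t [0,4]: t=0:+1/49766400 t=1:−1/3110400 t=2:+1/1327104 t=3:−1/3110400 t=4:+1/49766400 = 1/6635520
(3j)²=350/46189 [(6 6 8; 0 0 0)], sign=+1
Σ_t [1,4]: t=1:−1/174182400 t=2:+1/29030400 t=3:−1/43545600 t=4:+1/696729600 = 1/139345920
(3j)²=1/323 [(6 6 8; 2 3 -5)], sign=-1
⇒ 4πI² = 4550/67507
I = (-1)√(4550/67507/(4π)) = -0.07323629

-0.073236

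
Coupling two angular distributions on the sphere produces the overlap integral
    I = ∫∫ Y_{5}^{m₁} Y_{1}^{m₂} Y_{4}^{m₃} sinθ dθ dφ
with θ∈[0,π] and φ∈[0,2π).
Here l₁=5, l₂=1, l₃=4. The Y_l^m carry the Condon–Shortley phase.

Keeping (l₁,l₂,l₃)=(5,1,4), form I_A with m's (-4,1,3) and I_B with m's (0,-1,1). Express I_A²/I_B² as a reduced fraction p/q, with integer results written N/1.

l's match ⇒ only the (l;m) 3-j factors differ between A and B.
A: triangle coeff Δ(5,1,4) = 1/495; Σ_t [2,2]: t=2:+1/10080 = 1/10080; (3j)²=4/55 [(5 1 4; -4 1 3)], sign=-1
B: triangle coeff Δ(5,1,4) = 1/495; Σ_t [0,0]: t=0:+1/1440 = 1/1440; (3j)²=2/99 [(5 1 4; 0 -1 1)], sign=-1
I_A²/I_B² = (4/55)/(2/99) = 18/5

18/5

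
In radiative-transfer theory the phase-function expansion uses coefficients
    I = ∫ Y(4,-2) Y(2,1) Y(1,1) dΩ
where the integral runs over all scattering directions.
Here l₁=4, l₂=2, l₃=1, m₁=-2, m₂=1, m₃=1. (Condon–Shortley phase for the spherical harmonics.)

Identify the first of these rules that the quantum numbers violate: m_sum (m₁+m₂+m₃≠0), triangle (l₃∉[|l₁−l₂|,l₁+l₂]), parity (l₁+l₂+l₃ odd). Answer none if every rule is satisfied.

triangle

Σmᵢ = 0  ✓
l₃∈[|l₁−l₂|,l₁+l₂]=[2,6], have l₃=1  ✗
Σlᵢ = 7 ⇒ odd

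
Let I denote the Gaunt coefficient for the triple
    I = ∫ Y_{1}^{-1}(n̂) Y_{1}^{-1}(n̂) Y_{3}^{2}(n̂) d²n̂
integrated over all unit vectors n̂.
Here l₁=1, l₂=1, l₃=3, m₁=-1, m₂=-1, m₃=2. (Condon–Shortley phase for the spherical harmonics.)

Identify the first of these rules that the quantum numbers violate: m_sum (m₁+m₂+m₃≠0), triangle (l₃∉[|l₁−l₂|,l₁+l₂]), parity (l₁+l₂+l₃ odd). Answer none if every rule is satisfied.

azimuthal sum: -1 − 1 + 2 = 0  ✓
0 ≤ 3 ≤ 2 (triangle on l)  ✗
L = 1 + 1 + 3 = 5 (odd)

triangle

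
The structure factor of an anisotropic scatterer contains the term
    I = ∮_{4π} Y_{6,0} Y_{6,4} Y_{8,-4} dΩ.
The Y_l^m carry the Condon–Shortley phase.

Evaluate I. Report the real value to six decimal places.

Rules hold: Σm=0, L=20 even, 0≤8≤12.
N = 13·13·17 = 2873
Δ = 4!·8!·8!/21! = 1/1309458150
Racah Σ t=0..4: t=0:+1/49766400 t=1:−1/3110400 t=2:+1/1327104 t=3:−1/3110400 t=4:+1/49766400 = 1/6635520
⇒ 3j(6 6 8; 0 0 0)² = 350/46189, sgn +1
Racah Σ t=2..4: t=2:+1/92897280 t=3:−1/21772800 t=4:+1/49766400 = -1/66355200
⇒ 3j(6 6 8; 0 4 -4)² = 63/8398, sgn -1
4πI² = N·(3j₀)²·(3jₘ)² = 11025/67507
I = -1·√(0.163316/4π) = -0.11400134

-0.114001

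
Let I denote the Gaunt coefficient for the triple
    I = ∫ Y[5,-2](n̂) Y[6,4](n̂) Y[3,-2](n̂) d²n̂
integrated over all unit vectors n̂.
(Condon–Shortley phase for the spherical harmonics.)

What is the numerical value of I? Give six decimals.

Checks pass: Σm=0; 14 even; l₃=3∈[1,11].
(2·5+1)(2·6+1)(2·3+1) = 1001
Δ: 8! 2! 4! / 15! → 1/675675
sum: t=3:−1/8640 t=4:+1/2304 t=5:−1/8640 = 7/34560
3j²(5 6 3; 0 0 0) = Δ·Π!·Σ² = 7/429  (sign -1)
sum: t=6:+1/34560 t=7:−1/60480 = 1/80640
3j²(5 6 3; -2 4 -2) = Δ·Π!·Σ² = 6/1001  (sign -1)
combine: 4πI² = 1001·7/429·6/1001 = 14/143
take √, sign +1: I = 0.08826552

0.088266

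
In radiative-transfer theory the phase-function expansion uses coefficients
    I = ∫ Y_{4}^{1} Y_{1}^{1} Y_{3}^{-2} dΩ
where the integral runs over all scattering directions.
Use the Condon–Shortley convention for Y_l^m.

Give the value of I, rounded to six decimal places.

Rules hold: Σm=0, L=8 even, 3≤3≤5.
N = 9·3·7 = 189
Δ = 2!·6!·0!/9! = 1/252
Racah Σ t=1..1: t=1:−1/36 = -1/36
⇒ 3j(4 1 3; 0 0 0)² = 4/63, sgn +1
Racah Σ t=2..2: t=2:+1/240 = 1/240
⇒ 3j(4 1 3; 1 1 -2)² = 1/84, sgn -1
4πI² = N·(3j₀)²·(3jₘ)² = 1/7
I = -1·√(0.142857/4π) = -0.10662181

-0.106622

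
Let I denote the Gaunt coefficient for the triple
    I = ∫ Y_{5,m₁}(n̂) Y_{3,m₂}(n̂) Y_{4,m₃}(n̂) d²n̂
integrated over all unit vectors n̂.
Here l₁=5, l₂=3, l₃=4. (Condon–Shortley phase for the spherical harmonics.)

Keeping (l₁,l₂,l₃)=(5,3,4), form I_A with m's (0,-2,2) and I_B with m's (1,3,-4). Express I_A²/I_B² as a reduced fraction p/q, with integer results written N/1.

80/7

Shared (l₁,l₂,l₃)=(5,3,4): N and (l;000)² cancel in I_A²/I_B².
A: Δ = 4!·6!·2!/13! = 1/180180; Racah Σ t=0..1: t=0:+1/2880 t=1:−1/576 = -1/720; ⇒ 3j(5 3 4; 0 -2 2)² = 80/3003, sgn -1
B: Δ = 4!·6!·2!/13! = 1/180180; Racah Σ t=4..4: t=4:+1/34560 = 1/34560; ⇒ 3j(5 3 4; 1 3 -4)² = 1/429, sgn +1
I_A²/I_B² = (80/3003)/(1/429) = 80/7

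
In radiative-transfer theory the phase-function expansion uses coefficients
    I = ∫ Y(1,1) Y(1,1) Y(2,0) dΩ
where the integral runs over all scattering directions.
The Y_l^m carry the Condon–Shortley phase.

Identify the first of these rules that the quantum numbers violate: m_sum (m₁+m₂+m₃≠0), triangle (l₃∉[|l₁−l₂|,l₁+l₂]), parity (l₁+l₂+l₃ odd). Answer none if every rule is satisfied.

m₁+m₂+m₃ = 1 + 1 + 0 = 2  ✗
triangle: |1−1|=0 ≤ l₃=2 ≤ 1+1=2
parity: l₁+l₂+l₃ = 4 is even

m_sum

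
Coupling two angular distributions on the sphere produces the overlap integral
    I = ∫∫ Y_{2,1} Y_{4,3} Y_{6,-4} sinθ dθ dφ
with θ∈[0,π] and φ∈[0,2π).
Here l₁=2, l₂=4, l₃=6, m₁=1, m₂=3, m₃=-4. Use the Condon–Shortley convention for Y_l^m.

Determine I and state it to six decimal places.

Rules hold: Σm=0, L=12 even, 2≤6≤6.
N = 5·9·13 = 585
Δ = 0!·4!·8!/13! = 1/6435
Racah Σ t=0..0: t=0:+1/2304 = 1/2304
⇒ 3j(2 4 6; 0 0 0)² = 5/143, sgn +1
Racah Σ t=0..0: t=0:+1/30240 = 1/30240
⇒ 3j(2 4 6; 1 3 -4)² = 16/429, sgn +1
4πI² = N·(3j₀)²·(3jₘ)² = 1200/1573
I = +1·√(0.762873/4π) = 0.24638901

0.246389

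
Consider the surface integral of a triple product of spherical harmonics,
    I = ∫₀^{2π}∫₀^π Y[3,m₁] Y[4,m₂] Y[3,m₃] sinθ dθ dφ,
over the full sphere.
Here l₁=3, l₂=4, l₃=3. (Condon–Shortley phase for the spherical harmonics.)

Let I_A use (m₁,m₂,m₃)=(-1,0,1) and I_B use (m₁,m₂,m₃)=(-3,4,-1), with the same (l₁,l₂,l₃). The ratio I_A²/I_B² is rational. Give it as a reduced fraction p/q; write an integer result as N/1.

1/42

l's match ⇒ only the (l;m) 3-j factors differ between A and B.
A: triangle coeff Δ(3,4,3) = 1/34650; Σ_t [2,4]: t=2:+1/32 t=3:−1/36 t=4:+1/1152 = 5/1152; (3j)²=1/1386 [(3 4 3; -1 0 1)], sign=+1
B: triangle coeff Δ(3,4,3) = 1/34650; Σ_t [4,4]: t=4:+1/1152 = 1/1152; (3j)²=1/33 [(3 4 3; -3 4 -1)], sign=+1
I_A²/I_B² = (1/1386)/(1/33) = 1/42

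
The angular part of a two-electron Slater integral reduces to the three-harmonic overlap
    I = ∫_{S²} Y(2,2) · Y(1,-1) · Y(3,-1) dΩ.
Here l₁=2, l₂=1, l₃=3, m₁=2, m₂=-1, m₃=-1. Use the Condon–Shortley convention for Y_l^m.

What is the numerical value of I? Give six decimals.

Rules hold: Σm=0, L=6 even, 1≤3≤3.
N = 5·3·7 = 105
Δ = 0!·4!·2!/7! = 1/105
Racah Σ t=0..0: t=0:+1/4 = 1/4
⇒ 3j(2 1 3; 0 0 0)² = 3/35, sgn -1
Racah Σ t=0..0: t=0:+1/48 = 1/48
⇒ 3j(2 1 3; 2 -1 -1)² = 1/105, sgn +1
4πI² = N·(3j₀)²·(3jₘ)² = 3/35
I = -1·√(0.0857143/4π) = -0.08258890

-0.082589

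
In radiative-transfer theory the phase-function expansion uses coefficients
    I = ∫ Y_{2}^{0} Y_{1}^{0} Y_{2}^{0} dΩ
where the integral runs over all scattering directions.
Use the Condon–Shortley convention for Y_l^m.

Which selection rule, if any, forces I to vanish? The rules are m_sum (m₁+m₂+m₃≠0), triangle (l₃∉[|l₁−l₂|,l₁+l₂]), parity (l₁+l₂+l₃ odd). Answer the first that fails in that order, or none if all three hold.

parity

m₁+m₂+m₃ = 0 + 0 + 0 = 0  ✓
triangle: |2−1|=1 ≤ l₃=2 ≤ 2+1=3  ✓
parity: l₁+l₂+l₃ = 5 is odd  ✗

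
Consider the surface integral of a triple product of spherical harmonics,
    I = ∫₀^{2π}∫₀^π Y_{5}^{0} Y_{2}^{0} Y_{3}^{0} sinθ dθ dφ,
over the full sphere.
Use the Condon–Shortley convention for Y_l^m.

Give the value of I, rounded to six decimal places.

0.239615

m-sum 0 ✓  L=10 even ✓  3≤3≤7 ✓
Π(2lᵢ+1) = 11×5×7 = 385
triangle coeff Δ(5,2,3) = 1/2310
Σ_t [2,2]: t=2:+1/144 = 1/144
(3j)²=10/231 [(5 2 3; 0 0 0)], sign=-1
(m-triple is (0,0,0) — same symbol as above.)
⇒ 4πI² = 500/693
I = (+1)√(500/693/(4π)) = 0.23961470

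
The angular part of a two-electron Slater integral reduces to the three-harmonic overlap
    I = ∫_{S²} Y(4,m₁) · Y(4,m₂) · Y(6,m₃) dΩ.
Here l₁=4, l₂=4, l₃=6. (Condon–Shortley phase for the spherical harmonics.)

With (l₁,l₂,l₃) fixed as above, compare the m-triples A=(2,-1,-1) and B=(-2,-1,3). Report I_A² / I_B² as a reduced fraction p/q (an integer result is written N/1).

9/10

l's match ⇒ only the (l;m) 3-j factors differ between A and B.
A: triangle coeff Δ(4,4,6) = 1/1261260; Σ_t [0,2]: t=0:+1/3456 t=1:−1/5760 t=2:+1/172800 = 7/57600; (3j)²=21/2860 [(4 4 6; 2 -1 -1)], sign=-1
B: triangle coeff Δ(4,4,6) = 1/1261260; Σ_t [0,2]: t=0:+1/51840 t=1:−1/5760 t=2:+1/11520 = -7/103680; (3j)²=7/858 [(4 4 6; -2 -1 3)], sign=+1
I_A²/I_B² = (21/2860)/(7/858) = 9/10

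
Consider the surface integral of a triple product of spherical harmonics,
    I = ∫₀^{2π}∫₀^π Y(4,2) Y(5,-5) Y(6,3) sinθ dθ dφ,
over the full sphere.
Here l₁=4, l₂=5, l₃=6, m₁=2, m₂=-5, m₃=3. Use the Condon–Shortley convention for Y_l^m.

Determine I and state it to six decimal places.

Σlᵢ=15 odd — θ-integrand is odd under cosθ→−cosθ; I=0

0.000000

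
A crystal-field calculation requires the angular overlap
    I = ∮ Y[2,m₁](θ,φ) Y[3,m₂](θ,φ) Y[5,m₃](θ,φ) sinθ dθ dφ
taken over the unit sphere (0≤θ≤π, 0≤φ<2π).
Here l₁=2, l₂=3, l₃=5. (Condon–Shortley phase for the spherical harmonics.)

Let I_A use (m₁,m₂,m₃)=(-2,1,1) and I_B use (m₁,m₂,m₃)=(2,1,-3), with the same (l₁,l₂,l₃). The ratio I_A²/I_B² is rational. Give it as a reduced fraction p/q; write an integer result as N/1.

3/14

l's match ⇒ only the (l;m) 3-j factors differ between A and B.
A: triangle coeff Δ(2,3,5) = 1/2310; Σ_t [0,0]: t=0:+1/1152 = 1/1152; (3j)²=1/154 [(2 3 5; -2 1 1)], sign=+1
B: triangle coeff Δ(2,3,5) = 1/2310; Σ_t [0,0]: t=0:+1/1152 = 1/1152; (3j)²=1/33 [(2 3 5; 2 1 -3)], sign=+1
I_A²/I_B² = (1/154)/(1/33) = 3/14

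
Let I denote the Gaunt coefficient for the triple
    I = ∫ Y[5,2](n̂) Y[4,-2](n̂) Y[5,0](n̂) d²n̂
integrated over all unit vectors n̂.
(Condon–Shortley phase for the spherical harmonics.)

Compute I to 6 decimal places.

-0.099440

Rules hold: Σm=0, L=14 even, 1≤5≤9.
N = 11·9·11 = 1089
Δ = 4!·6!·4!/15! = 1/3153150
Racah Σ t=0..4: t=0:+1/69120 t=1:−1/1728 t=2:+1/576 t=3:−1/1728 t=4:+1/69120 = 7/11520
⇒ 3j(5 4 5; 0 0 0)² = 2/143, sgn -1
Racah Σ t=0..2: t=0:+1/3456 t=1:−1/1728 t=2:+1/11520 = -7/34560
⇒ 3j(5 4 5; 2 -2 0)² = 7/858, sgn +1
4πI² = N·(3j₀)²·(3jₘ)² = 21/169
I = -1·√(0.12426/4π) = -0.09944006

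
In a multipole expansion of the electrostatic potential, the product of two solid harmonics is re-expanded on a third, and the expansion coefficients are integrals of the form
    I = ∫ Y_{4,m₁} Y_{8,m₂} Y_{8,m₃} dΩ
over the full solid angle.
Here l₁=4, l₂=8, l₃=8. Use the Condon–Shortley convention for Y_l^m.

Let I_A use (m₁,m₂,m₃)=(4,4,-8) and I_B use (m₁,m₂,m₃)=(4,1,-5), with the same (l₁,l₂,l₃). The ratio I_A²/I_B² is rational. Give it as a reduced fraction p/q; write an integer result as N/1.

Shared (l₁,l₂,l₃)=(4,8,8): N and (l;000)² cancel in I_A²/I_B².
A: Δ = 4!·4!·12!/21! = 1/185175900; Racah Σ t=0..0: t=0:+1/275904921600 = 1/275904921600; ⇒ 3j(4 8 8; 4 4 -8)² = 2/2907, sgn +1
B: Δ = 4!·4!·12!/21! = 1/185175900; Racah Σ t=0..0: t=0:+1/1254113280 = 1/1254113280; ⇒ 3j(4 8 8; 4 1 -5)² = 55/5814, sgn -1
I_A²/I_B² = (2/2907)/(55/5814) = 4/55

4/55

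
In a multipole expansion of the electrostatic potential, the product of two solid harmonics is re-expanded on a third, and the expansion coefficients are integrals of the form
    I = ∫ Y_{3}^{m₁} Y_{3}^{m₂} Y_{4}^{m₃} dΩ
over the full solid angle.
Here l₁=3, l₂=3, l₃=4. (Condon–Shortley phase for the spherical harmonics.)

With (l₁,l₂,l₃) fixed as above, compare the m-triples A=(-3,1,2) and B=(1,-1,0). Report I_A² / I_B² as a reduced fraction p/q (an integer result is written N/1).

54/1

l's match ⇒ only the (l;m) 3-j factors differ between A and B.
A: triangle coeff Δ(3,3,4) = 1/34650; Σ_t [2,2]: t=2:+1/192 = 1/192; (3j)²=3/77 [(3 3 4; -3 1 2)], sign=+1
B: triangle coeff Δ(3,3,4) = 1/34650; Σ_t [0,2]: t=0:+1/32 t=1:−1/36 t=2:+1/1152 = 5/1152; (3j)²=1/1386 [(3 3 4; 1 -1 0)], sign=+1
I_A²/I_B² = (3/77)/(1/1386) = 54/1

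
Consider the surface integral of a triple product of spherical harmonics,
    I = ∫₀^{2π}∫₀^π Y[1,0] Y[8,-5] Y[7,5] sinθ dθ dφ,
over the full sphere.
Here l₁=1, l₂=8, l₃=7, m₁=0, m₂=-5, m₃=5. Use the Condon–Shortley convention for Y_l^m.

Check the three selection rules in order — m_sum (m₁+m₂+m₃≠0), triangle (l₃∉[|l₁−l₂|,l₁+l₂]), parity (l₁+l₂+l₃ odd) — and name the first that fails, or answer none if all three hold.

none

Σmᵢ = 0  ✓
l₃∈[|l₁−l₂|,l₁+l₂]=[7,9], have l₃=7  ✓
Σlᵢ = 16 ⇒ even  ✓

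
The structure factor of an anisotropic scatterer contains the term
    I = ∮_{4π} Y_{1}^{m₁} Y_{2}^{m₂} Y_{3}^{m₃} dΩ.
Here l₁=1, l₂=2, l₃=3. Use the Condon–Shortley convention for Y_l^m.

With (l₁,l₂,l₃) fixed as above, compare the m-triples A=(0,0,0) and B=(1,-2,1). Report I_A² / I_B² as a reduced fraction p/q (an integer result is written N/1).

9/1

Shared (l₁,l₂,l₃)=(1,2,3): N and (l;000)² cancel in I_A²/I_B².
A: Δ = 0!·2!·4!/7! = 1/105; Racah Σ t=0..0: t=0:+1/4 = 1/4; ⇒ 3j(1 2 3; 0 0 0)² = 3/35, sgn -1
B: Δ = 0!·2!·4!/7! = 1/105; Racah Σ t=0..0: t=0:+1/48 = 1/48; ⇒ 3j(1 2 3; 1 -2 1)² = 1/105, sgn +1
I_A²/I_B² = (3/35)/(1/105) = 9/1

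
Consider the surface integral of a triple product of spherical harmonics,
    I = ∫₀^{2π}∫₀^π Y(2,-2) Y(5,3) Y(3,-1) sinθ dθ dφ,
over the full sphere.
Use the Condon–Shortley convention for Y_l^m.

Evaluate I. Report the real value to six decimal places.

Rules hold: Σm=0, L=10 even, 3≤3≤7.
N = 5·11·7 = 385
Δ = 4!·0!·6!/11! = 1/2310
Racah Σ t=2..2: t=2:+1/144 = 1/144
⇒ 3j(2 5 3; 0 0 0)² = 10/231, sgn -1
Racah Σ t=4..4: t=4:+1/1152 = 1/1152
⇒ 3j(2 5 3; -2 3 -1)² = 1/33, sgn +1
4πI² = N·(3j₀)²·(3jₘ)² = 50/99
I = -1·√(0.505051/4π) = -0.20047604

-0.200476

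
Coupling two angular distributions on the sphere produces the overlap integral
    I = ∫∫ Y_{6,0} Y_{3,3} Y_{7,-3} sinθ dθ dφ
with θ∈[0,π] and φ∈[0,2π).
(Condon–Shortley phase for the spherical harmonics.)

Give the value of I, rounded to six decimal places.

0.186383

Checks pass: Σm=0; 16 even; l₃=7∈[3,9].
(2·6+1)(2·3+1)(2·7+1) = 1365
Δ: 2! 10! 4! / 17! → 1/2042040
sum: t=0:+1/207360 t=1:−1/57600 t=2:+1/207360 = -1/129600
3j²(6 3 7; 0 0 0) = Δ·Π!·Σ² = 168/12155  (sign +1)
sum: t=2:+1/829440 = 1/829440
3j²(6 3 7; 0 3 -3) = Δ·Π!·Σ² = 225/9724  (sign +1)
combine: 4πI² = 1365·168/12155·225/9724 = 198450/454597
take √, sign +1: I = 0.18638345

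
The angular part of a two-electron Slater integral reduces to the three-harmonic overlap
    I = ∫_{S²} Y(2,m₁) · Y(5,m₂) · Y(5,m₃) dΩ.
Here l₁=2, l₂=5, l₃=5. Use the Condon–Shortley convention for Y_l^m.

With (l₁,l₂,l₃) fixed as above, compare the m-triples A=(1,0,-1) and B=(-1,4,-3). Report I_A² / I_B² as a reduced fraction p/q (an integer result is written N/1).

Shared (l₁,l₂,l₃)=(2,5,5): N and (l;000)² cancel in I_A²/I_B².
A: Δ = 2!·2!·8!/13! = 1/38610; Racah Σ t=0..1: t=0:+1/1440 t=1:−1/1152 = -1/5760; ⇒ 3j(2 5 5; 1 0 -1)² = 1/858, sgn -1
B: Δ = 2!·2!·8!/13! = 1/38610; Racah Σ t=1..2: t=1:−1/80640 t=2:+1/10080 = 1/11520; ⇒ 3j(2 5 5; -1 4 -3)² = 49/1430, sgn +1
I_A²/I_B² = (1/858)/(49/1430) = 5/147

5/147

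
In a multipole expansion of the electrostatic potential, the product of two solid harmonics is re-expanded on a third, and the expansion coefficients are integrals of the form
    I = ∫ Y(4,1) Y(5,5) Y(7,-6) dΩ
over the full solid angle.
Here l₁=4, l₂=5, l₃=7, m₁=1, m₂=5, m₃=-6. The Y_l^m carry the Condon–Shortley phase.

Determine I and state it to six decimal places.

-0.207103

Checks pass: Σm=0; 16 even; l₃=7∈[1,9].
(2·4+1)(2·5+1)(2·7+1) = 1485
Δ: 2! 6! 8! / 17! → 1/6126120
sum: t=0:+1/69120 t=1:−1/20736 t=2:+1/69120 = -1/51840
3j²(4 5 7; 0 0 0) = Δ·Π!·Σ² = 280/21879  (sign +1)
sum: t=2:+1/9676800 = 1/9676800
3j²(4 5 7; 1 5 -6) = Δ·Π!·Σ² = 27/952  (sign -1)
combine: 4πI² = 1485·280/21879·27/952 = 2025/3757
take √, sign -1: I = -0.20710328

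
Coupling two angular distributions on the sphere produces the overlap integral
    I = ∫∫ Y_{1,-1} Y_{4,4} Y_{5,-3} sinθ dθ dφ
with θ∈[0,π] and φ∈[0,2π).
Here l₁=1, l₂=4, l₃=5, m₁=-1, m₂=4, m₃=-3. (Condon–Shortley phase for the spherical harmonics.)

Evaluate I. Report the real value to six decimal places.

m-sum 0 ✓  L=10 even ✓  3≤5≤5 ✓
Π(2lᵢ+1) = 3×9×11 = 297
triangle coeff Δ(1,4,5) = 1/495
Σ_t [0,0]: t=0:+1/576 = 1/576
(3j)²=5/99 [(1 4 5; 0 0 0)], sign=-1
Σ_t [0,0]: t=0:+1/80640 = 1/80640
(3j)²=1/495 [(1 4 5; -1 4 -3)], sign=+1
⇒ 4πI² = 1/33
I = (-1)√(1/33/(4π)) = -0.04910640

-0.049106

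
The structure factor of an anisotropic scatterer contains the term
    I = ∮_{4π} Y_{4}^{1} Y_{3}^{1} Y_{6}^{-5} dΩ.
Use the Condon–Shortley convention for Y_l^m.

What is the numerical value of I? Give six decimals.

Σmᵢ = -3 ≠ 0, so the φ-integral vanishes; I = 0

0.000000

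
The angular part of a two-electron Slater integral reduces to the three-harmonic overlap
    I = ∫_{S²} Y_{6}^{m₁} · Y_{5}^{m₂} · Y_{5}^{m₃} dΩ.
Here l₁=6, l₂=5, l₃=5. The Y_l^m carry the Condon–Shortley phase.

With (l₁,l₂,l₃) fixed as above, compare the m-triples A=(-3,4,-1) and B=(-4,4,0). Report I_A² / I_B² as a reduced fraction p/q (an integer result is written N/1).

1/16

l's match ⇒ only the (l;m) 3-j factors differ between A and B.
A: triangle coeff Δ(6,5,5) = 1/28588560; Σ_t [5,6]: t=5:−1/138240 t=6:+1/155520 = -1/1244160; (3j)²=3/9724 [(6 5 5; -3 4 -1)], sign=-1
B: triangle coeff Δ(6,5,5) = 1/28588560; Σ_t [5,6]: t=5:−1/345600 t=6:+1/207360 = 1/518400; (3j)²=12/2431 [(6 5 5; -4 4 0)], sign=-1
I_A²/I_B² = (3/9724)/(12/2431) = 1/16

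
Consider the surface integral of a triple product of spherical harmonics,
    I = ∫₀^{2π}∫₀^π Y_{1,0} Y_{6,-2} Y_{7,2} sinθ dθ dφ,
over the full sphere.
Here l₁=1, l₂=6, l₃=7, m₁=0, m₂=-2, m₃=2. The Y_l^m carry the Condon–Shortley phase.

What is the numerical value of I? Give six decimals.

0.234717

Rules hold: Σm=0, L=14 even, 5≤7≤7.
N = 3·13·15 = 585
Δ = 0!·2!·12!/15! = 1/1365
Racah Σ t=0..0: t=0:+1/518400 = 1/518400
⇒ 3j(1 6 7; 0 0 0)² = 7/195, sgn -1
Racah Σ t=0..0: t=0:+1/967680 = 1/967680
⇒ 3j(1 6 7; 0 -2 2)² = 3/91, sgn -1
4πI² = N·(3j₀)²·(3jₘ)² = 9/13
I = +1·√(0.692308/4π) = 0.23471705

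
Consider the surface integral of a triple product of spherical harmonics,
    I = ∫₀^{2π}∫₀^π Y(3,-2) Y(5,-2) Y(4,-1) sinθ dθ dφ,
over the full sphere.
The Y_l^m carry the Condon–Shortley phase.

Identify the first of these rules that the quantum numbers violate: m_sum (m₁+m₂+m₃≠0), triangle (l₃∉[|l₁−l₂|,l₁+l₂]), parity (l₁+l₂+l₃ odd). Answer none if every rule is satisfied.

azimuthal sum: -2 − 2 − 1 = -5  ✗
2 ≤ 4 ≤ 8 (triangle on l)
L = 3 + 5 + 4 = 12 (even)

m_sum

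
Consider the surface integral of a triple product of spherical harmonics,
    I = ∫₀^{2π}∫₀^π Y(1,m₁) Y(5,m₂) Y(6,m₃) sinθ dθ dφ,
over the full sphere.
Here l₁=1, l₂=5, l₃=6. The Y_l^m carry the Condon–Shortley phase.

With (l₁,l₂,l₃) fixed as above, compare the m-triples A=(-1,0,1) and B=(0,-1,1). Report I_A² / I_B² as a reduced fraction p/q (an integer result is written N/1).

3/5

l's match ⇒ only the (l;m) 3-j factors differ between A and B.
A: triangle coeff Δ(1,5,6) = 1/858; Σ_t [0,0]: t=0:+1/28800 = 1/28800; (3j)²=7/286 [(1 5 6; -1 0 1)], sign=-1
B: triangle coeff Δ(1,5,6) = 1/858; Σ_t [0,0]: t=0:+1/17280 = 1/17280; (3j)²=35/858 [(1 5 6; 0 -1 1)], sign=-1
I_A²/I_B² = (7/286)/(35/858) = 3/5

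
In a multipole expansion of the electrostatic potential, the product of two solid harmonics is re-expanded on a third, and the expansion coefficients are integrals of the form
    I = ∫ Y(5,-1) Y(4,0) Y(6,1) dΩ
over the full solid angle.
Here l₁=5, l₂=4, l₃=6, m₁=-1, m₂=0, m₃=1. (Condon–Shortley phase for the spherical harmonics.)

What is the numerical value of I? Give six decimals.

l₁+l₂+l₃=15 is odd: 3j(l;000)=0 ⇒ I=0

0.000000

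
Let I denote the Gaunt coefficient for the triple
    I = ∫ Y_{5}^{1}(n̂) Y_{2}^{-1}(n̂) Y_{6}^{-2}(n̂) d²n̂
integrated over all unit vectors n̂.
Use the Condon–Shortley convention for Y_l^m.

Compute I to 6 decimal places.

m-sum = 1 − 1 − 2 = -2 ≠ 0 ⇒ I = 0

0.000000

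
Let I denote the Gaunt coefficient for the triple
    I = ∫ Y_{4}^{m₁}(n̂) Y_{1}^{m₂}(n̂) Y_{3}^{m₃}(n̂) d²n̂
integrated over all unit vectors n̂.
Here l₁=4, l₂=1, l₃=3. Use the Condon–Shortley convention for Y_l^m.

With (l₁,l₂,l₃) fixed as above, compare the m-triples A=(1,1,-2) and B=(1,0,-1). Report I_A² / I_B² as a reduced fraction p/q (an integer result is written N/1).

l's match ⇒ only the (l;m) 3-j factors differ between A and B.
A: triangle coeff Δ(4,1,3) = 1/252; Σ_t [2,2]: t=2:+1/240 = 1/240; (3j)²=1/84 [(4 1 3; 1 1 -2)], sign=-1
B: triangle coeff Δ(4,1,3) = 1/252; Σ_t [1,1]: t=1:−1/48 = -1/48; (3j)²=5/84 [(4 1 3; 1 0 -1)], sign=-1
I_A²/I_B² = (1/84)/(5/84) = 1/5

1/5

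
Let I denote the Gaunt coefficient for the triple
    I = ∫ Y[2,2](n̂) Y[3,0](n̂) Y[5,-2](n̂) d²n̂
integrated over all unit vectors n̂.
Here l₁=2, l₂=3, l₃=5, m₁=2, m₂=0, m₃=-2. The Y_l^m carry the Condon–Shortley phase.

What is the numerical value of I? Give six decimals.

Checks pass: Σm=0; 10 even; l₃=5∈[1,5].
(2·2+1)(2·3+1)(2·5+1) = 385
Δ: 0! 4! 6! / 11! → 1/2310
sum: t=0:+1/144 = 1/144
3j²(2 3 5; 0 0 0) = Δ·Π!·Σ² = 10/231  (sign -1)
sum: t=0:+1/864 = 1/864
3j²(2 3 5; 2 0 -2) = Δ·Π!·Σ² = 1/66  (sign -1)
combine: 4πI² = 385·10/231·1/66 = 25/99
take √, sign +1: I = 0.14175797

0.141758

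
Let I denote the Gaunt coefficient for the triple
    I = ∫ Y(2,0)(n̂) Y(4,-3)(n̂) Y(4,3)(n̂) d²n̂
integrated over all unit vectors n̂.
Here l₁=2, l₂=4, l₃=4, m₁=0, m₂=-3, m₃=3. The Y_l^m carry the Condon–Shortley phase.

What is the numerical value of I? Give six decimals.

Rules hold: Σm=0, L=10 even, 2≤4≤6.
N = 5·9·9 = 405
Δ = 2!·2!·6!/11! = 1/13860
Racah Σ t=0..2: t=0:+1/192 t=1:−1/36 t=2:+1/192 = -5/288
⇒ 3j(2 4 4; 0 0 0)² = 20/693, sgn -1
Racah Σ t=0..1: t=0:+1/480 t=1:−1/720 = 1/1440
⇒ 3j(2 4 4; 0 -3 3)² = 7/1980, sgn -1
4πI² = N·(3j₀)²·(3jₘ)² = 5/121
I = +1·√(0.0413223/4π) = 0.05734392

0.057344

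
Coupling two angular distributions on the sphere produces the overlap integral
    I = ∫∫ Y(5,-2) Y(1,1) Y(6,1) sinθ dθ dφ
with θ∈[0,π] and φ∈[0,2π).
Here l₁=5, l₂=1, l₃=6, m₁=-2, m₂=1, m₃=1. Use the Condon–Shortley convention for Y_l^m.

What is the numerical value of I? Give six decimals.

Checks pass: Σm=0; 12 even; l₃=6∈[4,6].
(2·5+1)(2·1+1)(2·6+1) = 429
Δ: 0! 10! 2! / 13! → 1/858
sum: t=0:+1/14400 = 1/14400
3j²(5 1 6; 0 0 0) = Δ·Π!·Σ² = 6/143  (sign +1)
sum: t=0:+1/60480 = 1/60480
3j²(5 1 6; -2 1 1) = Δ·Π!·Σ² = 5/429  (sign -1)
combine: 4πI² = 429·6/143·5/429 = 30/143
take √, sign -1: I = -0.12920749

-0.129207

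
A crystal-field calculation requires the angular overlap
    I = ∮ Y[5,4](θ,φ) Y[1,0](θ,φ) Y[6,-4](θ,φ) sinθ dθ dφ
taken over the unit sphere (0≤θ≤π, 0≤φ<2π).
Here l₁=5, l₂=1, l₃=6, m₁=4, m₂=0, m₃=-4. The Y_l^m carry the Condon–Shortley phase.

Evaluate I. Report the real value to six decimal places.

Checks pass: Σm=0; 12 even; l₃=6∈[4,6].
(2·5+1)(2·1+1)(2·6+1) = 429
Δ: 0! 10! 2! / 13! → 1/858
sum: t=0:+1/14400 = 1/14400
3j²(5 1 6; 0 0 0) = Δ·Π!·Σ² = 6/143  (sign +1)
sum: t=0:+1/362880 = 1/362880
3j²(5 1 6; 4 0 -4) = Δ·Π!·Σ² = 10/429  (sign +1)
combine: 4πI² = 429·6/143·10/429 = 60/143
take √, sign +1: I = 0.18272698

0.182727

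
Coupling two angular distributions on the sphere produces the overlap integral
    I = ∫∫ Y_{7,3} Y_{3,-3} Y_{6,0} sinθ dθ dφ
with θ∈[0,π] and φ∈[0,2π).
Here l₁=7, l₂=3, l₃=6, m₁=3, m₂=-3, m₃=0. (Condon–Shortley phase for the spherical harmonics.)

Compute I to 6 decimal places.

0.186383

Rules hold: Σm=0, L=16 even, 4≤6≤10.
N = 15·7·13 = 1365
Δ = 4!·10!·2!/17! = 1/2042040
Racah Σ t=1..3: t=1:−1/207360 t=2:+1/57600 t=3:−1/207360 = 1/129600
⇒ 3j(7 3 6; 0 0 0)² = 168/12155, sgn +1
Racah Σ t=0..0: t=0:+1/829440 = 1/829440
⇒ 3j(7 3 6; 3 -3 0)² = 225/9724, sgn +1
4πI² = N·(3j₀)²·(3jₘ)² = 198450/454597
I = +1·√(0.43654/4π) = 0.18638345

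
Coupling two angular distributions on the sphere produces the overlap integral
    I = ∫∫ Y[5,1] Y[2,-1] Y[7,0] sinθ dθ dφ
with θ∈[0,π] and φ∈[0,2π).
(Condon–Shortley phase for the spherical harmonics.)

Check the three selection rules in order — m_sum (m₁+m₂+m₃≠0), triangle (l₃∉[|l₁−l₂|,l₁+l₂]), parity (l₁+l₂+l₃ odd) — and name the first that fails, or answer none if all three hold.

none

m₁+m₂+m₃ = 1 − 1 + 0 = 0  ✓
triangle: |5−2|=3 ≤ l₃=7 ≤ 5+2=7  ✓
parity: l₁+l₂+l₃ = 14 is even  ✓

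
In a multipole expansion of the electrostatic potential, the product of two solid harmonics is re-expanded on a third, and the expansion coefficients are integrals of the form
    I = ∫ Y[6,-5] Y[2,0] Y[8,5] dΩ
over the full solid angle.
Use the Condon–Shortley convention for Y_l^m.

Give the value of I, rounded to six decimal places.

-0.129814

m-sum 0 ✓  L=16 even ✓  4≤8≤8 ✓
Π(2lᵢ+1) = 13×5×17 = 1105
triangle coeff Δ(6,2,8) = 1/30940
Σ_t [0,0]: t=0:+1/2073600 = 1/2073600
(3j)²=28/1105 [(6 2 8; 0 0 0)], sign=+1
Σ_t [0,0]: t=0:+1/159667200 = 1/159667200
(3j)²=9/1190 [(6 2 8; -5 0 5)], sign=-1
⇒ 4πI² = 18/85
I = (-1)√(18/85/(4π)) = -0.12981410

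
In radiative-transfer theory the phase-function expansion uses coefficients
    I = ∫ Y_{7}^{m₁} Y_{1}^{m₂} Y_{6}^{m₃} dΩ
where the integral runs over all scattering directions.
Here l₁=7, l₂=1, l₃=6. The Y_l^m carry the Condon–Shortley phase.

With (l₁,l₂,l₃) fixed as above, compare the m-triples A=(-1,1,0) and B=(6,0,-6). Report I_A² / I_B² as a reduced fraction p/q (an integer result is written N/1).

Shared (l₁,l₂,l₃)=(7,1,6): N and (l;000)² cancel in I_A²/I_B².
A: Δ = 2!·12!·0!/15! = 1/1365; Racah Σ t=2..2: t=2:+1/1036800 = 1/1036800; ⇒ 3j(7 1 6; -1 1 0)² = 4/195, sgn +1
B: Δ = 2!·12!·0!/15! = 1/1365; Racah Σ t=1..1: t=1:−1/479001600 = -1/479001600; ⇒ 3j(7 1 6; 6 0 -6)² = 1/105, sgn -1
I_A²/I_B² = (4/195)/(1/105) = 28/13

28/13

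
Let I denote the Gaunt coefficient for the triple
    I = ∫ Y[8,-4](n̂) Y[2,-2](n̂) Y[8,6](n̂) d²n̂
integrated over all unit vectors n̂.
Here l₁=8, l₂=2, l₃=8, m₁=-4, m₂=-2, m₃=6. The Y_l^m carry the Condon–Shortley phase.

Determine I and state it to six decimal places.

m-sum 0 ✓  L=18 even ✓  6≤8≤10 ✓
Π(2lᵢ+1) = 17×5×17 = 1445
triangle coeff Δ(8,2,8) = 1/348840
Σ_t [0,2]: t=0:+1/116121600 t=1:−1/25401600 t=2:+1/116121600 = -1/45158400
(3j)²=24/1615 [(8 2 8; 0 0 0)], sign=-1
Σ_t [0,0]: t=0:+1/3832012800 = 1/3832012800
(3j)²=91/9690 [(8 2 8; -4 -2 6)], sign=+1
⇒ 4πI² = 364/1805
I = (-1)√(364/1805/(4π)) = -0.12667974

-0.126680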